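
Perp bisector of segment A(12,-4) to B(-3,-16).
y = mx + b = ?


Midpoint = (4.5, -10)
Slope of AB = dy/dx = -12/(-15) = 0.8000
Perp slope = -dx/dy = -15/12 = -1.2500
b = My - (perp slope)*Mx = -10 + (-15*4.5)/(-12) = -10 + 5.6250 = -4.3750

y = -1.2500x - 4.3750


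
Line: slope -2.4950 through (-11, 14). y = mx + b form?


y - 14 = -2.4950(x + 11)
y = -2.4950x + 14 + 2.4950*(-11)
y = -2.4950x - 13.4450

y = -2.4950x - 13.4450


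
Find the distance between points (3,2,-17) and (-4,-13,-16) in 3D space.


dx=-7, dy=-15, dz=1
d = sqrt(49+225+1) = sqrt(275) = 16.5831

16.5831


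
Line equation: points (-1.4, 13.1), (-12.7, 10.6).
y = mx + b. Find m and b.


m = (-2.5)/(-11.3) = 0.2212
b = y1 - m*x1 = 13.1 - (-2.5*(-1.4))/(-11.3) = 13.1 + 0.3097 = 13.4097

y = 0.2212x + 13.4097


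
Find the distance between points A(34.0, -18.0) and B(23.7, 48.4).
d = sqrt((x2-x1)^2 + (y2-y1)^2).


dx = 23.7 - 34.0 = -10.3
dy = 48.4 + 18.0 = 66.4
d = sqrt(106.09 + 4408.96) = sqrt(4515.05) = 67.1941

67.1941


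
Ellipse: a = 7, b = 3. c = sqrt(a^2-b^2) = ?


c^2 = 7^2 - 3^2 = 49 - 9 = 40
c = sqrt(40) = 6.3246

c = 6.3246


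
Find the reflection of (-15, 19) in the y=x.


Reflection rule for y=x: (y, x)
(-15, 19) -> (19, -15)

(19, -15)


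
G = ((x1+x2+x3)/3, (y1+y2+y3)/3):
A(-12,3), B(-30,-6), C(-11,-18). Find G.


Gx = (-12- 30- 11)/3 = -53/3 = -17.6667
Gy = (3- 6- 18)/3 = -21/3 = -7.0000

G = (-17.6667, -7.0000)


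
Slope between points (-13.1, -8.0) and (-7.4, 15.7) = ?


dy = 15.7 + 8.0 = 23.7
dx = -7.4 + 13.1 = 5.7
m = 23.7/5.7 = 4.1579

m = 4.1579


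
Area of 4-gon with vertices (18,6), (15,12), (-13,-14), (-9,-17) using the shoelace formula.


sum(xi*y_{i+1}) = 18*12 + 15*(-14) - 13*(-17) - 9*6 = 173
sum(yi*x_{i+1}) = 6*15 + 12*(-13) - 14*(-9) - 17*18 = -246
Area = |173 + 246|/2 = 419/2 = 209.5000

209.5000 sq units


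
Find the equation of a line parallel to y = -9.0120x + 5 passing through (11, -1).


Parallel lines have equal slopes.
m2 = -9.0120
b2 = -1 + 9.0120*11 = 98.1320

y = -9.0120x + 98.1320


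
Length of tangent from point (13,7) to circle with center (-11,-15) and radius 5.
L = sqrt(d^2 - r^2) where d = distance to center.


d = sqrt((13+ 11)^2 + (7+ 15)^2) = sqrt(576+484) = 32.5576
L = sqrt(1060.0000 - 25) = sqrt(1035.0000) = 32.1714

32.1714


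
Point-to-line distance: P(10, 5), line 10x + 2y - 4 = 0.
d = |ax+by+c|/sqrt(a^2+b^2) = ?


|10*10 + 2*5 - 4| = |106| = 106
sqrt(100 + 4) = sqrt(104) = 10.1980
d = 106/sqrt(104) = 10.3942

10.3942


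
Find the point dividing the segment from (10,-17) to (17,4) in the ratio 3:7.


Px = (3*17 + 7*10)/10 = 121/10 = 12.1000
Py = (3*4 + 7*(-17))/10 = -107/10 = -10.7000

P = (12.1000, -10.7000)


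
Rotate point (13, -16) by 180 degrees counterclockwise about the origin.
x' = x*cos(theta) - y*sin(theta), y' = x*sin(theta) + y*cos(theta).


cos(180) = -1, sin(180) = 0
x' = 13*(-1) + 16*0 = -13
y' = 13*0 - 16*(-1) = 16

(-13, 16)


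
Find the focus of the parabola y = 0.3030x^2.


a = 0.3030
4a = 1.2120
focus = (0, 1/1.2120) = (0, 0.8251)

Focus = (0, 0.8251)


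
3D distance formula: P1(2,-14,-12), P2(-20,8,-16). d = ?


dx=-22, dy=22, dz=-4
d = sqrt(484+484+16) = sqrt(984) = 31.3688

31.3688


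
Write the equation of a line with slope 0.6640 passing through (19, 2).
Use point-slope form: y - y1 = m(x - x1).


y - 2 = 0.6640(x - 19)
y = 0.6640x + 2 - 0.6640*19
y = 0.6640x - 10.6160

y = 0.6640x - 10.6160


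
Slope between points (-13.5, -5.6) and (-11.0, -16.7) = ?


dy = -16.7 + 5.6 = -11.1
dx = -11.0 + 13.5 = 2.5
m = -11.1/2.5 = -4.4400

m = -4.4400


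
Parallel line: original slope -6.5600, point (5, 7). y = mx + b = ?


Parallel lines have equal slopes.
m2 = -6.5600
b2 = 7 + 6.5600*5 = 39.8000

y = -6.5600x + 39.8000


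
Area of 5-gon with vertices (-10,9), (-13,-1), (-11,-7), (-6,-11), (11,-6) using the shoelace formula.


sum(xi*y_{i+1}) = -10*(-1) - 13*(-7) - 11*(-11) - 6*(-6) + 11*9 = 357
sum(yi*x_{i+1}) = 9*(-13) - 1*(-11) - 7*(-6) - 11*11 - 6*(-10) = -125
Area = |357 + 125|/2 = 482/2 = 241.0000

241.0000 sq units


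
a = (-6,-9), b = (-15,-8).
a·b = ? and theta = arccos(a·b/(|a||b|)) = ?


a·b = -6*(-15) - 9*(-8) = 90 + 72 = 162
|a| = sqrt(36+81) = 10.8167
|b| = sqrt(225+64) = 17.0000
cos(theta) = 162/(sqrt(117)*sqrt(289)) = 162/sqrt(33813) = 0.880994
theta = arccos(162/sqrt(33813)) = 28.2374 degrees

a·b = 162, theta = 28.2374 deg


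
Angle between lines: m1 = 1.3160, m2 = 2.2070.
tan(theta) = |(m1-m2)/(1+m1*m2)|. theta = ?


m1-m2 = -0.891
1+m1*m2 = 3.904412
tan(theta) = |-0.891/3.904412| = 0.228203
theta = arctan(|-0.891/3.904412|) = 12.8550 degrees (acute angle)

12.8550 degrees


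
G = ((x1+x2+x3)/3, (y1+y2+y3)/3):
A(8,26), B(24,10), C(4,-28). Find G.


Gx = (8+24+4)/3 = 36/3 = 12.0000
Gy = (26+10- 28)/3 = 8/3 = 2.6667

G = (12.0000, 2.6667)


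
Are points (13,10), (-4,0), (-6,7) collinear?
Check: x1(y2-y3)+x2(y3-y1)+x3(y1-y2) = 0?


13*(0-7) - 4*(7-10) - 6*(10-0)
= -91 + 12 - 60 = -139

No, not collinear (determinant = -139)


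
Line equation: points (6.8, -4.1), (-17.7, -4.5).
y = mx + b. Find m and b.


m = (-0.4)/(-24.5) = 0.0163
b = y1 - m*x1 = -4.1 - (-0.4*6.8)/(-24.5) = -4.1 - 0.1110 = -4.2110

y = 0.0163x - 4.2110


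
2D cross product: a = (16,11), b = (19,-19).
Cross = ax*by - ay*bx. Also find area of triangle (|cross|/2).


cross = 16*(-19) - 11*19 = -304 - 209 = -513
Triangle area = |-513|/2 = 513/2 = 256.5000

cross = -513, triangle area = 256.5000


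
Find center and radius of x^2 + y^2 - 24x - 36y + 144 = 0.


h = -D/2 = 24/2 = 12
k = -E/2 = 36/2 = 18
r^2 = h^2 + k^2 - F = 144 + 324 - 144 = 324
r = 18

Center (12, 18), radius = 18


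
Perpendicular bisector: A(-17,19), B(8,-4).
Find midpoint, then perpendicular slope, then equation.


Midpoint = (-4.5, 7.5)
Slope of AB = dy/dx = -23/25 = -0.9200
Perp slope = -dx/dy = 25/23 = 1.0870
b = My - (perp slope)*Mx = 7.5 + (25*(-4.5))/(-23) = 7.5 + 4.8913 = 12.3913

y = 1.0870x + 12.3913


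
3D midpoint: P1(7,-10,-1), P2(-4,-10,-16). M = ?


Mx = (7- 4)/2 = 1.5000
My = (-10- 10)/2 = -10.0000
Mz = (-1- 16)/2 = -8.5000

M = (1.5000, -10.0000, -8.5000)


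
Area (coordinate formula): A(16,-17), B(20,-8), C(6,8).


16*(-8-8) = -256
20*(8+ 17) = 500
6*(-17+ 8) = -54
sum = 190
Area = |190|/2 = 95.0000

95.0000 sq units


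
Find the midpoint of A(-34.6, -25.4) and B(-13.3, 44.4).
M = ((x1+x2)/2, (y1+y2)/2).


Mx = (-34.6 - 13.3)/2 = -47.9/2 = -23.9500
My = (-25.4 + 44.4)/2 = 19.0/2 = 9.5000

(-23.9500, 9.5000)


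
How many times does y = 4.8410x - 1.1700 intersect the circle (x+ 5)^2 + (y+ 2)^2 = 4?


Substitute y = 4.8410x - 1.1700: (x+ 5)^2 + (4.8410x- 1.1700+ 2)^2 = 4
Expand to Ax^2 + Bx + C = 0, where b-k = 0.83
A = 1+m^2 = 24.435281
B = 2(m(b-k) - h) = 2(4.8410*0.83 + 5) = 18.03606
C = h^2 + (b-k)^2 - r^2 = 25 + 0.6889 - 4 = 21.6889
disc = B^2-4AC = 325.2995 - 2119.8975 = -1794.5980
disc < 0

0 intersection points


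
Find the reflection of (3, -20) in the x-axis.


Reflection rule for x-axis: (x, -y)
(3, -20) -> (3, 20)

(3, 20)


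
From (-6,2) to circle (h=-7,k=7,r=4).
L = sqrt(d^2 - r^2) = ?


d = sqrt((-6+ 7)^2 + (2-7)^2) = sqrt(1+25) = 5.0990
L = sqrt(26.0000 - 16) = sqrt(10.0000) = 3.1623

3.1623


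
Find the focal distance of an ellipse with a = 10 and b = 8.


c^2 = 10^2 - 8^2 = 100 - 64 = 36
c = sqrt(36) = 6.0000

c = 6.0000


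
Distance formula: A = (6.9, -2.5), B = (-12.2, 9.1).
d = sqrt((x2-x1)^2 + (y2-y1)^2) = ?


dx = -12.2 - 6.9 = -19.1
dy = 9.1 + 2.5 = 11.6
d = sqrt(364.81 + 134.56) = sqrt(499.37) = 22.3466

22.3466


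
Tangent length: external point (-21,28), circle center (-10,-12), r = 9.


d = sqrt((-21+ 10)^2 + (28+ 12)^2) = sqrt(121+1600) = 41.4849
L = sqrt(1721.0000 - 81) = sqrt(1640.0000) = 40.4969

40.4969


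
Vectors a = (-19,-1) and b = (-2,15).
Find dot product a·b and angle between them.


a·b = -19*(-2) - 1*15 = 38 - 15 = 23
|a| = sqrt(361+1) = 19.0263
|b| = sqrt(4+225) = 15.1327
cos(theta) = 23/(sqrt(362)*sqrt(229)) = 23/sqrt(82898) = 0.079883
theta = arccos(23/sqrt(82898)) = 85.4181 degrees

a·b = 23, theta = 85.4181 deg


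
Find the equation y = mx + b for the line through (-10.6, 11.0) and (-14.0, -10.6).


m = (-21.6)/(-3.4) = 6.3529
b = y1 - m*x1 = 11.0 - (-21.6*(-10.6))/(-3.4) = 11.0 + 67.3412 = 78.3412

y = 6.3529x + 78.3412


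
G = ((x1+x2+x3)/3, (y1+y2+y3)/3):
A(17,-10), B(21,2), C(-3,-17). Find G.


Gx = (17+21- 3)/3 = 35/3 = 11.6667
Gy = (-10+2- 17)/3 = -25/3 = -8.3333

G = (11.6667, -8.3333)


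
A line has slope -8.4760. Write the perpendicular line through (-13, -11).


Perpendicular slope = -1/m1 = -1/(-8.4760) = 0.1180
b2 = y0 - m2*x0 = -11 - 13/(-8.4760) = -11 + 1.5337 = -9.4663

y = 0.1180x - 9.4663


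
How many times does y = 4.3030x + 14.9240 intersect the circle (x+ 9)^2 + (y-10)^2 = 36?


Substitute y = 4.3030x + 14.9240: (x+ 9)^2 + (4.3030x+14.9240-10)^2 = 36
Expand to Ax^2 + Bx + C = 0, where b-k = 4.924
A = 1+m^2 = 19.515809
B = 2(m(b-k) - h) = 2(4.3030*4.924 + 9) = 60.375944
C = h^2 + (b-k)^2 - r^2 = 81 + 24.245776 - 36 = 69.245776
disc = B^2-4AC = 3645.2546 - 5405.5494 = -1760.2948
disc < 0

0 intersection points


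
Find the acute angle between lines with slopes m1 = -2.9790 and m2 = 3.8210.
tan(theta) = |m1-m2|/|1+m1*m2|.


m1-m2 = -6.8
1+m1*m2 = -10.382759
tan(theta) = |-6.8/(-10.382759)| = 0.654932
theta = arctan(|-6.8/(-10.382759)|) = 33.2221 degrees (acute angle)

33.2221 degrees


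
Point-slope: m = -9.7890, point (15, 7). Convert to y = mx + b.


y - 7 = -9.7890(x - 15)
y = -9.7890x + 7 + 9.7890*15
y = -9.7890x + 153.8350

y = -9.7890x + 153.8350


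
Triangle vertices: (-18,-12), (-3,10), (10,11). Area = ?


-18*(10-11) = 18
-3*(11+ 12) = -69
10*(-12-10) = -220
sum = -271
Area = |-271|/2 = 135.5000

135.5000 sq units


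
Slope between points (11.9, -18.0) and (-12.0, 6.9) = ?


dy = 6.9 + 18.0 = 24.9
dx = -12.0 - 11.9 = -23.9
m = 24.9/(-23.9) = -1.0418

m = -1.0418


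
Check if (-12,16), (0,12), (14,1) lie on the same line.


-12*(12-1) + 0*(1-16) + 14*(16-12)
= -132 + 0 + 56 = -76

No, not collinear (determinant = -76)


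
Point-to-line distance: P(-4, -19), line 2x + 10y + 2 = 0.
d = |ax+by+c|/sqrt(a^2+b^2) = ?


|2*(-4) + 10*(-19) + 2| = |-196| = 196
sqrt(4 + 100) = sqrt(104) = 10.1980
d = 196/sqrt(104) = 19.2194

19.2194


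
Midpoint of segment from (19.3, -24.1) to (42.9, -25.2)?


Mx = (19.3 + 42.9)/2 = 62.2/2 = 31.1000
My = (-24.1 - 25.2)/2 = -49.3/2 = -24.6500

(31.1000, -24.6500)


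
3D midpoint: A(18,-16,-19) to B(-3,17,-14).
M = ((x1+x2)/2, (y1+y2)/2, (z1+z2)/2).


Mx = (18- 3)/2 = 7.5000
My = (-16+17)/2 = 0.5000
Mz = (-19- 14)/2 = -16.5000

M = (7.5000, 0.5000, -16.5000)


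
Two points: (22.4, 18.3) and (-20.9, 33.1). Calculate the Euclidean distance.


dx = -20.9 - 22.4 = -43.3
dy = 33.1 - 18.3 = 14.8
d = sqrt(1874.89 + 219.04) = sqrt(2093.93) = 45.7595

45.7595


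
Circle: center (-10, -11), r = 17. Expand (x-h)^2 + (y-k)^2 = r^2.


(x+ 10)^2 + (y+ 11)^2 = 17^2
D = -2h = 20, E = -2k = 22
F = h^2+k^2-r^2 = 100+121-289 = -68

x^2 + y^2 + 20x + 22y - 68 = 0


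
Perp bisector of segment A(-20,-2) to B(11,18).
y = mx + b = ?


Midpoint = (-4.5, 8)
Slope of AB = dy/dx = 20/31 = 0.6452
Perp slope = -dx/dy = -31/20 = -1.5500
b = My - (perp slope)*Mx = 8 + (31*(-4.5))/20 = 8 - 6.9750 = 1.0250

y = -1.5500x + 1.0250


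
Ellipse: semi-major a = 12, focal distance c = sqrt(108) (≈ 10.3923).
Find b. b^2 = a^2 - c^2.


b^2 = 12^2 - (sqrt(108))^2 = 144 - 108 = 36
b = sqrt(36) = 6

b = 6


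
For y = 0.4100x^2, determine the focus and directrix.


a = 0.4100
1/(4a) = 0.6098
Focus = (0, 0.6098)
Directrix: y = -0.6098

Focus = (0, 0.6098), Directrix: y = -0.6098


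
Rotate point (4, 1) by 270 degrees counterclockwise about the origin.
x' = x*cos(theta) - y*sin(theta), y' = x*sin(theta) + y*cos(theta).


cos(270) = 0, sin(270) = -1
x' = 4*0 - 1*(-1) = 1
y' = 4*(-1) + 1*0 = -4

(1, -4)


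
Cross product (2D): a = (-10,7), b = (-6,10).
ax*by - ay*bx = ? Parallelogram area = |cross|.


cross = -10*10 - 7*(-6) = -100 + 42 = -58
Parallelogram area = |-58| = 58

cross = -58, parallelogram area = 58


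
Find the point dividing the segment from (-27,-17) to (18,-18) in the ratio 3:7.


Px = (3*18 + 7*(-27))/10 = -135/10 = -13.5000
Py = (3*(-18) + 7*(-17))/10 = -173/10 = -17.3000

P = (-13.5000, -17.3000)


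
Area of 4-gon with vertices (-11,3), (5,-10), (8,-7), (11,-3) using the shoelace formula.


sum(xi*y_{i+1}) = -11*(-10) + 5*(-7) + 8*(-3) + 11*3 = 84
sum(yi*x_{i+1}) = 3*5 - 10*8 - 7*11 - 3*(-11) = -109
Area = |84 + 109|/2 = 193/2 = 96.5000

96.5000 sq units


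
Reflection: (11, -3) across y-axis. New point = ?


Reflection rule for y-axis: (-x, y)
(11, -3) -> (-11, -3)

(-11, -3)


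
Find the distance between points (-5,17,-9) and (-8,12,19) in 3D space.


dx=-3, dy=-5, dz=28
d = sqrt(9+25+784) = sqrt(818) = 28.6007

28.6007


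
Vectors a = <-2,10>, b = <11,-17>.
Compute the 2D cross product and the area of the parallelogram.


cross = -2*(-17) - 10*11 = 34 - 110 = -76
Parallelogram area = |-76| = 76

cross = -76, parallelogram area = 76


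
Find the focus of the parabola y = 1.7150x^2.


a = 1.7150
4a = 6.8600
focus = (0, 1/6.8600) = (0, 0.1458)

Focus = (0, 0.1458)


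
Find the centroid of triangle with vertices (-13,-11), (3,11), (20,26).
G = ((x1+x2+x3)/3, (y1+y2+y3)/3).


Gx = (-13+3+20)/3 = 10/3 = 3.3333
Gy = (-11+11+26)/3 = 26/3 = 8.6667

G = (3.3333, 8.6667)


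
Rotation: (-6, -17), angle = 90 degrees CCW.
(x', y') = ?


cos(90) = 0, sin(90) = 1
x' = -6*0 + 17*1 = 17
y' = -6*1 - 17*0 = -6

(17, -6)


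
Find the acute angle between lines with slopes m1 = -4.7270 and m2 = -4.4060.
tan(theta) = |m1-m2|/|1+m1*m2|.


m1-m2 = -0.321
1+m1*m2 = 21.827162
tan(theta) = |-0.321/21.827162| = 0.014706
theta = arctan(|-0.321/21.827162|) = 0.8426 degrees (acute angle)

0.8426 degrees


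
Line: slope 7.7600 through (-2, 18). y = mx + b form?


y - 18 = 7.7600(x + 2)
y = 7.7600x + 18 - 7.7600*(-2)
y = 7.7600x + 33.5200

y = 7.7600x + 33.5200


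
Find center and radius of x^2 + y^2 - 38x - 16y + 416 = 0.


h = -D/2 = 38/2 = 19
k = -E/2 = 16/2 = 8
r^2 = h^2 + k^2 - F = 361 + 64 - 416 = 9
r = 3

Center (19, 8), radius = 3


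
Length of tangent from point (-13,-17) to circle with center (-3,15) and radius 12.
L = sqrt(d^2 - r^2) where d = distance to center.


d = sqrt((-13+ 3)^2 + (-17-15)^2) = sqrt(100+1024) = 33.5261
L = sqrt(1124.0000 - 144) = sqrt(980.0000) = 31.3050

31.3050


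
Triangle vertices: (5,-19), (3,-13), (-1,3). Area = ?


5*(-13-3) = -80
3*(3+ 19) = 66
-1*(-19+ 13) = 6
sum = -8
Area = |-8|/2 = 4.0000

4.0000 sq units


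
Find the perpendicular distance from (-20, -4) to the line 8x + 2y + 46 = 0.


|8*(-20) + 2*(-4) + 46| = |-122| = 122
sqrt(64 + 4) = sqrt(68) = 8.2462
d = 122/sqrt(68) = 14.7947

14.7947


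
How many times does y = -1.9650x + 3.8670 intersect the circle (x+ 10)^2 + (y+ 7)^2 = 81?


Substitute y = -1.9650x + 3.8670: (x+ 10)^2 + (-1.9650x+3.8670+ 7)^2 = 81
Expand to Ax^2 + Bx + C = 0, where b-k = 10.867
A = 1+m^2 = 4.861225
B = 2(m(b-k) - h) = 2(-1.9650*10.867 + 10) = -22.70731
C = h^2 + (b-k)^2 - r^2 = 100 + 118.091689 - 81 = 137.091689
disc = B^2-4AC = 515.6219 - 2665.7342 = -2150.1123
disc < 0

0 intersection points


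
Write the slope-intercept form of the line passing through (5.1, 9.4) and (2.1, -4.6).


m = (-14.0)/(-3) = 4.6667
b = y1 - m*x1 = 9.4 - (-14.0*5.1)/(-3) = 9.4 - 23.8000 = -14.4000

y = 4.6667x - 14.4000


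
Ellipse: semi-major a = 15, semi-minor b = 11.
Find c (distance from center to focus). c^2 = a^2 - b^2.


c^2 = 15^2 - 11^2 = 225 - 121 = 104
c = sqrt(104) = 10.1980

c = 10.1980


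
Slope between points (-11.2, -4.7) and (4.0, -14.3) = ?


dy = -14.3 + 4.7 = -9.6
dx = 4.0 + 11.2 = 15.2
m = -9.6/15.2 = -0.6316

m = -0.6316


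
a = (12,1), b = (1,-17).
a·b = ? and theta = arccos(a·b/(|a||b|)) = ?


a·b = 12*1 + 1*(-17) = 12 - 17 = -5
|a| = sqrt(144+1) = 12.0416
|b| = sqrt(1+289) = 17.0294
cos(theta) = -5/(sqrt(145)*sqrt(290)) = -5/sqrt(42050) = -0.024383
theta = arccos(-5/sqrt(42050)) = 91.3972 degrees

a·b = -5, theta = 91.3972 deg


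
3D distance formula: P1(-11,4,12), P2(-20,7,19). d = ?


dx=-9, dy=3, dz=7
d = sqrt(81+9+49) = sqrt(139) = 11.7898

11.7898


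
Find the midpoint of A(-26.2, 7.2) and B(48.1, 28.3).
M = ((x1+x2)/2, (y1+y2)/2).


Mx = (-26.2 + 48.1)/2 = 21.9/2 = 10.9500
My = (7.2 + 28.3)/2 = 35.5/2 = 17.7500

(10.9500, 17.7500)


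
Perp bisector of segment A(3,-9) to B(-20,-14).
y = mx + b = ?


Midpoint = (-8.5, -11.5)
Slope of AB = dy/dx = -5/(-23) = 0.2174
Perp slope = -dx/dy = -23/5 = -4.6000
b = My - (perp slope)*Mx = -11.5 + (-23*(-8.5))/(-5) = -11.5 - 39.1000 = -50.6000

y = -4.6000x - 50.6000


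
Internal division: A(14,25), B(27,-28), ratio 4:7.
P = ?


Px = (4*27 + 7*14)/11 = 206/11 = 18.7273
Py = (4*(-28) + 7*25)/11 = 63/11 = 5.7273

P = (18.7273, 5.7273)


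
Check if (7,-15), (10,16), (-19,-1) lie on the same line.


7*(16+ 1) + 10*(-1+ 15) - 19*(-15-16)
= 119 + 140 + 589 = 848

No, not collinear (determinant = 848)


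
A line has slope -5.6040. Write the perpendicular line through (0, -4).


Perpendicular slope = -1/m1 = -1/(-5.6040) = 0.1784
b2 = y0 - m2*x0 = -4 + 0/(-5.6040) = -4 + 0 = -4.0000

y = 0.1784x - 4.0000


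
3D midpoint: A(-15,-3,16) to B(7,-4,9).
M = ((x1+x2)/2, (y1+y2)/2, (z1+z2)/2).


Mx = (-15+7)/2 = -4.0000
My = (-3- 4)/2 = -3.5000
Mz = (16+9)/2 = 12.5000

M = (-4.0000, -3.5000, 12.5000)


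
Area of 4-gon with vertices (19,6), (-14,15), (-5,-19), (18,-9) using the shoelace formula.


sum(xi*y_{i+1}) = 19*15 - 14*(-19) - 5*(-9) + 18*6 = 704
sum(yi*x_{i+1}) = 6*(-14) + 15*(-5) - 19*18 - 9*19 = -672
Area = |704 + 672|/2 = 1376/2 = 688.0000

688.0000 sq units


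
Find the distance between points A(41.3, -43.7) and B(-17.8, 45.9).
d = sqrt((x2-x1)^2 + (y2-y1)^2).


dx = -17.8 - 41.3 = -59.1
dy = 45.9 + 43.7 = 89.6
d = sqrt(3492.81 + 8028.16) = sqrt(11520.97) = 107.3358

107.3358


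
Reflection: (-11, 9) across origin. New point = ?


Reflection rule for origin: (-x, -y)
(-11, 9) -> (11, -9)

(11, -9)


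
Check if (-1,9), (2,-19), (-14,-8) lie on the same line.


-1*(-19+ 8) + 2*(-8-9) - 14*(9+ 19)
= 11 - 34 - 392 = -415

No, not collinear (determinant = -415)


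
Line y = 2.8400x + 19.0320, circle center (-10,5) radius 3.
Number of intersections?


Substitute y = 2.8400x + 19.0320: (x+ 10)^2 + (2.8400x+19.0320-5)^2 = 9
Expand to Ax^2 + Bx + C = 0, where b-k = 14.032
A = 1+m^2 = 9.0656
B = 2(m(b-k) - h) = 2(2.8400*14.032 + 10) = 99.70176
C = h^2 + (b-k)^2 - r^2 = 100 + 196.897024 - 9 = 287.897024
disc = B^2-4AC = 9940.4409 - 10439.8370 = -499.3961
disc < 0

0 intersection points


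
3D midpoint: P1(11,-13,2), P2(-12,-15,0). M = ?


Mx = (11- 12)/2 = -0.5000
My = (-13- 15)/2 = -14.0000
Mz = (2+0)/2 = 1.0000

M = (-0.5000, -14.0000, 1.0000)


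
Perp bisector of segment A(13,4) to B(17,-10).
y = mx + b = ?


Midpoint = (15, -3)
Slope of AB = dy/dx = -14/4 = -3.5000
Perp slope = -dx/dy = 4/14 = 0.2857
b = My - (perp slope)*Mx = -3 + (4*15)/(-14) = -3 - 4.2857 = -7.2857

y = 0.2857x - 7.2857


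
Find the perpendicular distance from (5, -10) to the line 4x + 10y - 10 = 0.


|4*5 + 10*(-10) - 10| = |-90| = 90
sqrt(16 + 100) = sqrt(116) = 10.7703
d = 90/sqrt(116) = 8.3563

8.3563


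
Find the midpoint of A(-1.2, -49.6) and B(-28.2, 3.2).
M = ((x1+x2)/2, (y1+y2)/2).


Mx = (-1.2 - 28.2)/2 = -29.4/2 = -14.7000
My = (-49.6 + 3.2)/2 = -46.4/2 = -23.2000

(-14.7000, -23.2000)


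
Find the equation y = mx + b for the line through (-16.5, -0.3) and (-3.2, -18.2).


m = (-17.9)/(13.3) = -1.3459
b = y1 - m*x1 = -0.3 - (-17.9*(-16.5))/(13.3) = -0.3 - 22.2068 = -22.5068

y = -1.3459x - 22.5068


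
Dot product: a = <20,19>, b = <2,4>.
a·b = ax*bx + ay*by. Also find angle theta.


a·b = 20*2 + 19*4 = 40 + 76 = 116
|a| = sqrt(400+361) = 27.5862
|b| = sqrt(4+16) = 4.4721
cos(theta) = 116/(sqrt(761)*sqrt(20)) = 116/sqrt(15220) = 0.940266
theta = arccos(116/sqrt(15220)) = 19.9037 degrees

a·b = 116, theta = 19.9037 deg


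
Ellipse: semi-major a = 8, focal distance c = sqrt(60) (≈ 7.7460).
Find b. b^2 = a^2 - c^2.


b^2 = 8^2 - (sqrt(60))^2 = 64 - 60 = 4
b = sqrt(4) = 2

b = 2


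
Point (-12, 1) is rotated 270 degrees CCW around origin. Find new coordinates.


cos(270) = 0, sin(270) = -1
x' = -12*0 - 1*(-1) = 1
y' = -12*(-1) + 1*0 = 12

(1, 12)


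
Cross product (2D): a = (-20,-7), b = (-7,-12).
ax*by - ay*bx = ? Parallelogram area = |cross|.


cross = -20*(-12) + 7*(-7) = 240 - 49 = 191
Parallelogram area = |191| = 191

cross = 191, parallelogram area = 191


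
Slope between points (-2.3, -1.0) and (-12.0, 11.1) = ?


dy = 11.1 + 1.0 = 12.1
dx = -12.0 + 2.3 = -9.7
m = 12.1/(-9.7) = -1.2474

m = -1.2474


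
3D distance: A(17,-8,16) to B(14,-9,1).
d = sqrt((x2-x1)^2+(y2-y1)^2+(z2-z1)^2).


dx=-3, dy=-1, dz=-15
d = sqrt(9+1+225) = sqrt(235) = 15.3297

15.3297


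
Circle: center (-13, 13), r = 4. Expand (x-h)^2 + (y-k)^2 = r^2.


(x+ 13)^2 + (y-13)^2 = 4^2
D = -2h = 26, E = -2k = -26
F = h^2+k^2-r^2 = 169+169-16 = 322

x^2 + y^2 + 26x - 26y + 322 = 0


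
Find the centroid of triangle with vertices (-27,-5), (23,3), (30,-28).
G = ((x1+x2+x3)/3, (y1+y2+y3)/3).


Gx = (-27+23+30)/3 = 26/3 = 8.6667
Gy = (-5+3- 28)/3 = -30/3 = -10.0000

G = (8.6667, -10.0000)


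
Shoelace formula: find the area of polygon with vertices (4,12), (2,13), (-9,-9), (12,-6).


sum(xi*y_{i+1}) = 4*13 + 2*(-9) - 9*(-6) + 12*12 = 232
sum(yi*x_{i+1}) = 12*2 + 13*(-9) - 9*12 - 6*4 = -225
Area = |232 + 225|/2 = 457/2 = 228.5000

228.5000 sq units


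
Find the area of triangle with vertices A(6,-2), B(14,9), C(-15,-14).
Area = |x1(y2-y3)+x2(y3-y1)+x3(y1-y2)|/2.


6*(9+ 14) = 138
14*(-14+ 2) = -168
-15*(-2-9) = 165
sum = 135
Area = |135|/2 = 67.5000

67.5000 sq units


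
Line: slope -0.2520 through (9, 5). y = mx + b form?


y - 5 = -0.2520(x - 9)
y = -0.2520x + 5 + 0.2520*9
y = -0.2520x + 7.2680

y = -0.2520x + 7.2680


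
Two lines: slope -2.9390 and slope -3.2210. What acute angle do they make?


m1-m2 = 0.282
1+m1*m2 = 10.466519
tan(theta) = |0.282/10.466519| = 0.026943
theta = arctan(|0.282/10.466519|) = 1.5433 degrees (acute angle)

1.5433 degrees


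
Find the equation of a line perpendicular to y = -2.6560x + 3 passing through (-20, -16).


Perpendicular slope = -1/m1 = -1/(-2.6560) = 0.3765
b2 = y0 - m2*x0 = -16 - 20/(-2.6560) = -16 + 7.5301 = -8.4699

y = 0.3765x - 8.4699


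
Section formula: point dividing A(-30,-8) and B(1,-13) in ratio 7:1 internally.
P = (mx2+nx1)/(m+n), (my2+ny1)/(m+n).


Px = (7*1 + 1*(-30))/8 = -23/8 = -2.8750
Py = (7*(-13) + 1*(-8))/8 = -99/8 = -12.3750

P = (-2.8750, -12.3750)


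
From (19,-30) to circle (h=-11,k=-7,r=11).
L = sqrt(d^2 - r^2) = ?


d = sqrt((19+ 11)^2 + (-30+ 7)^2) = sqrt(900+529) = 37.8021
L = sqrt(1429.0000 - 121) = sqrt(1308.0000) = 36.1663

36.1663


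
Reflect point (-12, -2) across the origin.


Reflection rule for origin: (-x, -y)
(-12, -2) -> (12, 2)

(12, 2)


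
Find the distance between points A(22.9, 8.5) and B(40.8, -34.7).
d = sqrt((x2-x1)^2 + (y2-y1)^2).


dx = 40.8 - 22.9 = 17.9
dy = -34.7 - 8.5 = -43.2
d = sqrt(320.41 + 1866.24) = sqrt(2186.65) = 46.7616

46.7616


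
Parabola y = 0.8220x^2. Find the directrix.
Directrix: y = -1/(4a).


a = 0.8220
1/(4a) = 0.3041
directrix: y = -0.3041 = -0.3041

y = -0.3041


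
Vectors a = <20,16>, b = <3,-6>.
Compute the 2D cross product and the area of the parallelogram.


cross = 20*(-6) - 16*3 = -120 - 48 = -168
Parallelogram area = |-168| = 168

cross = -168, parallelogram area = 168


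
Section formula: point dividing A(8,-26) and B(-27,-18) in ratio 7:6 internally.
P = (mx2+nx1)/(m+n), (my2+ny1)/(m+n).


Px = (7*(-27) + 6*8)/13 = -141/13 = -10.8462
Py = (7*(-18) + 6*(-26))/13 = -282/13 = -21.6923

P = (-10.8462, -21.6923)


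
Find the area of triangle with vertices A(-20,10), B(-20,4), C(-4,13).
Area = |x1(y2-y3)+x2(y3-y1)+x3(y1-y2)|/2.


-20*(4-13) = 180
-20*(13-10) = -60
-4*(10-4) = -24
sum = 96
Area = |96|/2 = 48.0000

48.0000 sq units


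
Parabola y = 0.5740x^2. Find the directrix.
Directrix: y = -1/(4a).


a = 0.5740
1/(4a) = 0.4355
directrix: y = -0.4355 = -0.4355

y = -0.4355


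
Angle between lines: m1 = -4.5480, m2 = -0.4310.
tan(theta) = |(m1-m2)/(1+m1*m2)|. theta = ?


m1-m2 = -4.117
1+m1*m2 = 2.960188
tan(theta) = |-4.117/2.960188| = 1.390790
theta = arctan(|-4.117/2.960188|) = 54.2833 degrees (acute angle)

54.2833 degrees


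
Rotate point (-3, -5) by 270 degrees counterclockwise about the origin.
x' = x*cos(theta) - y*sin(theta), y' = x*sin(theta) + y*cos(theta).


cos(270) = 0, sin(270) = -1
x' = -3*0 + 5*(-1) = -5
y' = -3*(-1) - 5*0 = 3

(-5, 3)


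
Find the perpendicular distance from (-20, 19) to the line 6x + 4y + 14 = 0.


|6*(-20) + 4*19 + 14| = |-30| = 30
sqrt(36 + 16) = sqrt(52) = 7.2111
d = 30/sqrt(52) = 4.1603

4.1603


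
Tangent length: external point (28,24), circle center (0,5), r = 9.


d = sqrt((28-0)^2 + (24-5)^2) = sqrt(784+361) = 33.8378
L = sqrt(1145.0000 - 81) = sqrt(1064.0000) = 32.6190

32.6190


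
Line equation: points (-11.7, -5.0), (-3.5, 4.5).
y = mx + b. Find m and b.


m = (9.5)/(8.2) = 1.1585
b = y1 - m*x1 = -5.0 - (9.5*(-11.7))/(8.2) = -5.0 + 13.5549 = 8.5549

y = 1.1585x + 8.5549


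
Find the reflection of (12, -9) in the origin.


Reflection rule for origin: (-x, -y)
(12, -9) -> (-12, 9)

(-12, 9)


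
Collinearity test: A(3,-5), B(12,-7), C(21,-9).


3*(-7+ 9) + 12*(-9+ 5) + 21*(-5+ 7)
= 6 - 48 + 42 = 0

Yes, collinear (determinant = 0)


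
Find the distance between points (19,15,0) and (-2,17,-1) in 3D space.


dx=-21, dy=2, dz=-1
d = sqrt(441+4+1) = sqrt(446) = 21.1187

21.1187


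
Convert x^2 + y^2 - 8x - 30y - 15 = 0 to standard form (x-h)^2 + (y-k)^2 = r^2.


h = -D/2 = 8/2 = 4
k = -E/2 = 30/2 = 15
r^2 = h^2 + k^2 - F = 16 + 225 + 15 = 256
r = 16

Center (4, 15), radius = 16


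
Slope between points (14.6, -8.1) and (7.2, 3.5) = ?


dy = 3.5 + 8.1 = 11.6
dx = 7.2 - 14.6 = -7.4
m = 11.6/(-7.4) = -1.5676

m = -1.5676


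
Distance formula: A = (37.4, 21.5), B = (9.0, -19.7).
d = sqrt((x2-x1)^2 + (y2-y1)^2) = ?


dx = 9.0 - 37.4 = -28.4
dy = -19.7 - 21.5 = -41.2
d = sqrt(806.56 + 1697.44) = sqrt(2504.0) = 50.0400

50.0400


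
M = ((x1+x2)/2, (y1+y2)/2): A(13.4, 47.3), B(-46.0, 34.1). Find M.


Mx = (13.4 - 46.0)/2 = -32.6/2 = -16.3000
My = (47.3 + 34.1)/2 = 81.4/2 = 40.7000

(-16.3000, 40.7000)


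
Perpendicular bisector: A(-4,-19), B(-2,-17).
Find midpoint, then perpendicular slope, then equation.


Midpoint = (-3, -18)
Slope of AB = dy/dx = 2/2 = 1.0000
Perp slope = -dx/dy = -2/2 = -1.0000
b = My - (perp slope)*Mx = -18 + (2*(-3))/2 = -18 - 3.0000 = -21.0000

y = -1.0000x - 21.0000


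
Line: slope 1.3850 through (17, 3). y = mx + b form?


y - 3 = 1.3850(x - 17)
y = 1.3850x + 3 - 1.3850*17
y = 1.3850x - 20.5450

y = 1.3850x - 20.5450


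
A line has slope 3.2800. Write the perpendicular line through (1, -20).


Perpendicular slope = -1/m1 = -1/3.2800 = -0.3049
b2 = y0 - m2*x0 = -20 + 1/3.2800 = -20 + 0.3049 = -19.6951

y = -0.3049x - 19.6951


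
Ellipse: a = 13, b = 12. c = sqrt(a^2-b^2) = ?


c^2 = 13^2 - 12^2 = 169 - 144 = 25
c = sqrt(25) = 5.0000

c = 5.0000


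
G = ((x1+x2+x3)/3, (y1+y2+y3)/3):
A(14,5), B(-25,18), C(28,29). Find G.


Gx = (14- 25+28)/3 = 17/3 = 5.6667
Gy = (5+18+29)/3 = 52/3 = 17.3333

G = (5.6667, 17.3333)


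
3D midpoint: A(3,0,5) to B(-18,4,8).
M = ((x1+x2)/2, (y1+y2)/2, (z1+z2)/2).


Mx = (3- 18)/2 = -7.5000
My = (0+4)/2 = 2.0000
Mz = (5+8)/2 = 6.5000

M = (-7.5000, 2.0000, 6.5000)


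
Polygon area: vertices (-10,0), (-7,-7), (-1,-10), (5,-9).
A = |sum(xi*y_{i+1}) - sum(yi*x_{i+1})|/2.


sum(xi*y_{i+1}) = -10*(-7) - 7*(-10) - 1*(-9) + 5*0 = 149
sum(yi*x_{i+1}) = 0*(-7) - 7*(-1) - 10*5 - 9*(-10) = 47
Area = |149 - 47|/2 = 102/2 = 51.0000

51.0000 sq units


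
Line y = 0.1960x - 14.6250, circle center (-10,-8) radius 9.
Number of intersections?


Substitute y = 0.1960x - 14.6250: (x+ 10)^2 + (0.1960x- 14.6250+ 8)^2 = 81
Expand to Ax^2 + Bx + C = 0, where b-k = -6.625
A = 1+m^2 = 1.038416
B = 2(m(b-k) - h) = 2(0.1960*(-6.625) + 10) = 17.403
C = h^2 + (b-k)^2 - r^2 = 100 + 43.890625 - 81 = 62.890625
disc = B^2-4AC = 302.8644 - 261.2265 = 41.6379
disc > 0

2 intersection points


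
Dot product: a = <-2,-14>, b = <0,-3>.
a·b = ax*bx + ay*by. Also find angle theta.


a·b = -2*0 - 14*(-3) = 0 + 42 = 42
|a| = sqrt(4+196) = 14.1421
|b| = sqrt(0+9) = 3.0000
cos(theta) = 42/(sqrt(200)*sqrt(9)) = 42/sqrt(1800) = 0.989949
theta = arccos(42/sqrt(1800)) = 8.1301 degrees

a·b = 42, theta = 8.1301 deg


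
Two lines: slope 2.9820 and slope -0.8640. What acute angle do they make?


m1-m2 = 3.846
1+m1*m2 = -1.576448
tan(theta) = |3.846/(-1.576448)| = 2.439662
theta = arctan(|3.846/(-1.576448)|) = 67.7116 degrees (acute angle)

67.7116 degrees


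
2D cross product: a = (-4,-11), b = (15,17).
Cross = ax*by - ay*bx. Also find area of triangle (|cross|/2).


cross = -4*17 + 11*15 = -68 + 165 = 97
Triangle area = |97|/2 = 97/2 = 48.5000

cross = 97, triangle area = 48.5000


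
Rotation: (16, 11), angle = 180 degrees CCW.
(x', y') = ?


cos(180) = -1, sin(180) = 0
x' = 16*(-1) - 11*0 = -16
y' = 16*0 + 11*(-1) = -11

(-16, -11)


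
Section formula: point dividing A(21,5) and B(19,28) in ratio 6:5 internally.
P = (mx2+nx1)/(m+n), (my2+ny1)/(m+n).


Px = (6*19 + 5*21)/11 = 219/11 = 19.9091
Py = (6*28 + 5*5)/11 = 193/11 = 17.5455

P = (19.9091, 17.5455)


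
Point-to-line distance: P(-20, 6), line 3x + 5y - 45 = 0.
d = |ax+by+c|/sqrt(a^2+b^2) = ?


|3*(-20) + 5*6 - 45| = |-75| = 75
sqrt(9 + 25) = sqrt(34) = 5.8310
d = 75/sqrt(34) = 12.8624

12.8624


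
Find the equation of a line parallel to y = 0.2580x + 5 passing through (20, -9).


Parallel lines have equal slopes.
m2 = 0.2580
b2 = -9 - 0.2580*20 = -14.1600

y = 0.2580x - 14.1600


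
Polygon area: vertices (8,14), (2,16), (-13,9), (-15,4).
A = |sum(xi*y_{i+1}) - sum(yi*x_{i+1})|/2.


sum(xi*y_{i+1}) = 8*16 + 2*9 - 13*4 - 15*14 = -116
sum(yi*x_{i+1}) = 14*2 + 16*(-13) + 9*(-15) + 4*8 = -283
Area = |-116 + 283|/2 = 167/2 = 83.5000

83.5000 sq units


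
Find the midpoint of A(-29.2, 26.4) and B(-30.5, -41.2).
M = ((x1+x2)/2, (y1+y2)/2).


Mx = (-29.2 - 30.5)/2 = -59.7/2 = -29.8500
My = (26.4 - 41.2)/2 = -14.8/2 = -7.4000

(-29.8500, -7.4000)


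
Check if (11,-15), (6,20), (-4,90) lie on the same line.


11*(20-90) + 6*(90+ 15) - 4*(-15-20)
= -770 + 630 + 140 = 0

Yes, collinear (determinant = 0)


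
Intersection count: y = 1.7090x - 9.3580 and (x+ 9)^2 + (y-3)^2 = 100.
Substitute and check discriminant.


Substitute y = 1.7090x - 9.3580: (x+ 9)^2 + (1.7090x- 9.3580-3)^2 = 100
Expand to Ax^2 + Bx + C = 0, where b-k = -12.358
A = 1+m^2 = 3.920681
B = 2(m(b-k) - h) = 2(1.7090*(-12.358) + 9) = -24.239644
C = h^2 + (b-k)^2 - r^2 = 81 + 152.720164 - 100 = 133.720164
disc = B^2-4AC = 587.5603 - 2097.0964 = -1509.5361
disc < 0

0 intersection points


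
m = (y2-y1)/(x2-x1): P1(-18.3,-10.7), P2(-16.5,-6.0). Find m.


dy = -6.0 + 10.7 = 4.7
dx = -16.5 + 18.3 = 1.8
m = 4.7/1.8 = 2.6111

m = 2.6111


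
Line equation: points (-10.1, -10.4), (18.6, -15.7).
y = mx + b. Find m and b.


m = (-5.3)/(28.7) = -0.1847
b = y1 - m*x1 = -10.4 - (-5.3*(-10.1))/(28.7) = -10.4 - 1.8652 = -12.2652

y = -0.1847x - 12.2652


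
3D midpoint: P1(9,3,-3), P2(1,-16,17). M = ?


Mx = (9+1)/2 = 5.0000
My = (3- 16)/2 = -6.5000
Mz = (-3+17)/2 = 7.0000

M = (5.0000, -6.5000, 7.0000)


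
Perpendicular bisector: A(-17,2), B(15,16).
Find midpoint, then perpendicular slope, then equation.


Midpoint = (-1, 9)
Slope of AB = dy/dx = 14/32 = 0.4375
Perp slope = -dx/dy = -32/14 = -2.2857
b = My - (perp slope)*Mx = 9 + (32*(-1))/14 = 9 - 2.2857 = 6.7143

y = -2.2857x + 6.7143


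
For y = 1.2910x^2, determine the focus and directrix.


a = 1.2910
1/(4a) = 0.1936
Focus = (0, 0.1936)
Directrix: y = -0.1936

Focus = (0, 0.1936), Directrix: y = -0.1936


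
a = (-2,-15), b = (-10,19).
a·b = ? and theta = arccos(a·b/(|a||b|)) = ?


a·b = -2*(-10) - 15*19 = 20 - 285 = -265
|a| = sqrt(4+225) = 15.1327
|b| = sqrt(100+361) = 21.4709
cos(theta) = -265/(sqrt(229)*sqrt(461)) = -265/sqrt(105569) = -0.815601
theta = arccos(-265/sqrt(105569)) = 144.6468 degrees

a·b = -265, theta = 144.6468 deg


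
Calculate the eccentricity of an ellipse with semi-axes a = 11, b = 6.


c = sqrt(121-36) = sqrt(85) = 9.2195
e = c/a = sqrt(85)/11 = 0.8381

e = 0.8381


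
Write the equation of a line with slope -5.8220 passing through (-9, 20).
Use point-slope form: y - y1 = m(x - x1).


y - 20 = -5.8220(x + 9)
y = -5.8220x + 20 + 5.8220*(-9)
y = -5.8220x - 32.3980

y = -5.8220x - 32.3980


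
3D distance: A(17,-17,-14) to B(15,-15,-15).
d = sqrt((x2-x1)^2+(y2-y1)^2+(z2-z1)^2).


dx=-2, dy=2, dz=-1
d = sqrt(4+4+1) = sqrt(9) = 3.0000

3.0000


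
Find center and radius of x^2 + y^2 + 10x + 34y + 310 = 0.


h = -D/2 = -10/2 = -5
k = -E/2 = -34/2 = -17
r^2 = h^2 + k^2 - F = 25 + 289 - 310 = 4
r = 2

Center (-5, -17), radius = 2


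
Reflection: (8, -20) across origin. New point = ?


Reflection rule for origin: (-x, -y)
(8, -20) -> (-8, 20)

(-8, 20)


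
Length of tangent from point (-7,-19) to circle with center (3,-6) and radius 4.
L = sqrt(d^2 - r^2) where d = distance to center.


d = sqrt((-7-3)^2 + (-19+ 6)^2) = sqrt(100+169) = 16.4012
L = sqrt(269.0000 - 16) = sqrt(253.0000) = 15.9060

15.9060


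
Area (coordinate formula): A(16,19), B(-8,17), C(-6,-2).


16*(17+ 2) = 304
-8*(-2-19) = 168
-6*(19-17) = -12
sum = 460
Area = |460|/2 = 230.0000

230.0000 sq units


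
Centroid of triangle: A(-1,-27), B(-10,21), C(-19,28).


Gx = (-1- 10- 19)/3 = -30/3 = -10.0000
Gy = (-27+21+28)/3 = 22/3 = 7.3333

G = (-10.0000, 7.3333)


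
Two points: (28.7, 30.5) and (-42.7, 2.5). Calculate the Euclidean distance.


dx = -42.7 - 28.7 = -71.4
dy = 2.5 - 30.5 = -28.0
d = sqrt(5097.96 + 784.0) = sqrt(5881.96) = 76.6939

76.6939


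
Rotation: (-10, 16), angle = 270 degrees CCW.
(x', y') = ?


cos(270) = 0, sin(270) = -1
x' = -10*0 - 16*(-1) = 16
y' = -10*(-1) + 16*0 = 10

(16, 10)


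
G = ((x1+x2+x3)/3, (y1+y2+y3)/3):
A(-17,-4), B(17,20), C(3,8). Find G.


Gx = (-17+17+3)/3 = 3/3 = 1.0000
Gy = (-4+20+8)/3 = 24/3 = 8.0000

G = (1.0000, 8.0000)


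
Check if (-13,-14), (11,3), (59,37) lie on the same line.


-13*(3-37) + 11*(37+ 14) + 59*(-14-3)
= 442 + 561 - 1003 = 0

Yes, collinear (determinant = 0)


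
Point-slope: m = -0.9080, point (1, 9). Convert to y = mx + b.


y - 9 = -0.9080(x - 1)
y = -0.9080x + 9 + 0.9080*1
y = -0.9080x + 9.9080

y = -0.9080x + 9.9080


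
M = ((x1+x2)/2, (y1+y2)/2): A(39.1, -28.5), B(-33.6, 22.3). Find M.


Mx = (39.1 - 33.6)/2 = 5.5/2 = 2.7500
My = (-28.5 + 22.3)/2 = -6.2/2 = -3.1000

(2.7500, -3.1000)


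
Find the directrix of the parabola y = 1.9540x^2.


a = 1.9540
1/(4a) = 0.1279
directrix: y = -0.1279 = -0.1279

y = -0.1279


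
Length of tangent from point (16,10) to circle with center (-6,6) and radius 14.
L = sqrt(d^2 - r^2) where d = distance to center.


d = sqrt((16+ 6)^2 + (10-6)^2) = sqrt(484+16) = 22.3607
L = sqrt(500.0000 - 196) = sqrt(304.0000) = 17.4356

17.4356


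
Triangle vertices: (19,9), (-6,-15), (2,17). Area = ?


19*(-15-17) = -608
-6*(17-9) = -48
2*(9+ 15) = 48
sum = -608
Area = |-608|/2 = 304.0000

304.0000 sq units


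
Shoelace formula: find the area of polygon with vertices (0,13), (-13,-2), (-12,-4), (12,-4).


sum(xi*y_{i+1}) = 0*(-2) - 13*(-4) - 12*(-4) + 12*13 = 256
sum(yi*x_{i+1}) = 13*(-13) - 2*(-12) - 4*12 - 4*0 = -193
Area = |256 + 193|/2 = 449/2 = 224.5000

224.5000 sq units


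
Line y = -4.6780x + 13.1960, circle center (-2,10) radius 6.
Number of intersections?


Substitute y = -4.6780x + 13.1960: (x+ 2)^2 + (-4.6780x+13.1960-10)^2 = 36
Expand to Ax^2 + Bx + C = 0, where b-k = 3.196
A = 1+m^2 = 22.883684
B = 2(m(b-k) - h) = 2(-4.6780*3.196 + 2) = -25.901776
C = h^2 + (b-k)^2 - r^2 = 4 + 10.214416 - 36 = -21.785584
disc = B^2-4AC = 670.9020 + 1994.1377 = 2665.0397
disc > 0

2 intersection points


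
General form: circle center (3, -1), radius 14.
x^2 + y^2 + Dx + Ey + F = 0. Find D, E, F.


(x-3)^2 + (y+ 1)^2 = 14^2
D = -2h = -6, E = -2k = 2
F = h^2+k^2-r^2 = 9+1-196 = -186

D = -6, E = 2, F = -186


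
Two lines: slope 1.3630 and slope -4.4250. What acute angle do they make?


m1-m2 = 5.788
1+m1*m2 = -5.031275
tan(theta) = |5.788/(-5.031275)| = 1.150404
theta = arctan(|5.788/(-5.031275)|) = 49.0009 degrees (acute angle)

49.0009 degrees


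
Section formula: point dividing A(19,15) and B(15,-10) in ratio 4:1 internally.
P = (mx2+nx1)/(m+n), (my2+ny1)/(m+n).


Px = (4*15 + 1*19)/5 = 79/5 = 15.8000
Py = (4*(-10) + 1*15)/5 = -25/5 = -5.0000

P = (15.8000, -5.0000)


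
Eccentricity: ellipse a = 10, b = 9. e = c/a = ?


c = sqrt(100-81) = sqrt(19) = 4.3589
e = c/a = sqrt(19)/10 = 0.4359

e = 0.4359


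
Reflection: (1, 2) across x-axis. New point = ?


Reflection rule for x-axis: (x, -y)
(1, 2) -> (1, -2)

(1, -2)


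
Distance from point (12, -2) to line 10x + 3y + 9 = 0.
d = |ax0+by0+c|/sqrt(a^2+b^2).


|10*12 + 3*(-2) + 9| = |123| = 123
sqrt(100 + 9) = sqrt(109) = 10.4403
d = 123/sqrt(109) = 11.7813

11.7813


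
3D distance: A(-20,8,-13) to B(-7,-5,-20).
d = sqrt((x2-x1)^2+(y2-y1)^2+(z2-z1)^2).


dx=13, dy=-13, dz=-7
d = sqrt(169+169+49) = sqrt(387) = 19.6723

19.6723


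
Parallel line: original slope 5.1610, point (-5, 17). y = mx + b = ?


Parallel lines have equal slopes.
m2 = 5.1610
b2 = 17 - 5.1610*(-5) = 42.8050

y = 5.1610x + 42.8050


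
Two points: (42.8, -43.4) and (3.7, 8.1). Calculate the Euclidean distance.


dx = 3.7 - 42.8 = -39.1
dy = 8.1 + 43.4 = 51.5
d = sqrt(1528.81 + 2652.25) = sqrt(4181.06) = 64.6611

64.6611


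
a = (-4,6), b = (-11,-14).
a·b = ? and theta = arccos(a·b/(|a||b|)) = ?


a·b = -4*(-11) + 6*(-14) = 44 - 84 = -40
|a| = sqrt(16+36) = 7.2111
|b| = sqrt(121+196) = 17.8045
cos(theta) = -40/(sqrt(52)*sqrt(317)) = -40/sqrt(16484) = -0.311551
theta = arccos(-40/sqrt(16484)) = 108.1527 degrees

a·b = -40, theta = 108.1527 deg


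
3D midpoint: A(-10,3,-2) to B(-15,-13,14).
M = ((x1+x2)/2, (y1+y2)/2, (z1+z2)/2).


Mx = (-10- 15)/2 = -12.5000
My = (3- 13)/2 = -5.0000
Mz = (-2+14)/2 = 6.0000

M = (-12.5000, -5.0000, 6.0000)


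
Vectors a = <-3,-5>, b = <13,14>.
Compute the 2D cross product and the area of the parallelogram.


cross = -3*14 + 5*13 = -42 + 65 = 23
Parallelogram area = |23| = 23

cross = 23, parallelogram area = 23


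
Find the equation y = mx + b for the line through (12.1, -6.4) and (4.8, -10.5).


m = (-4.1)/(-7.3) = 0.5616
b = y1 - m*x1 = -6.4 - (-4.1*12.1)/(-7.3) = -6.4 - 6.7959 = -13.1959

y = 0.5616x - 13.1959


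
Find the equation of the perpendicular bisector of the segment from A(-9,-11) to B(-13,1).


Midpoint = (-11, -5)
Slope of AB = dy/dx = 12/(-4) = -3.0000
Perp slope = -dx/dy = 4/12 = 0.3333
b = My - (perp slope)*Mx = -5 + (-4*(-11))/12 = -5 + 3.6667 = -1.3333

y = 0.3333x - 1.3333
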